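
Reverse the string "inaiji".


Input: inaiji
Reading characters right to left:
  Position 5: 'i'
  Position 4: 'j'
  Position 3: 'i'
  Position 2: 'a'
  Position 1: 'n'
  Position 0: 'i'
Reversed: ijiani

ijiani


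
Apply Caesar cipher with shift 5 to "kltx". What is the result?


Caesar cipher: shift "kltx" by 5
  'k' (pos 10) + 5 = pos 15 = 'p'
  'l' (pos 11) + 5 = pos 16 = 'q'
  't' (pos 19) + 5 = pos 24 = 'y'
  'x' (pos 23) + 5 = pos 2 = 'c'
Result: pqyc

pqyc


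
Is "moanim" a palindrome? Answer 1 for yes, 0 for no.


Input: moanim
Reversed: minaom
  Compare pos 0 ('m') with pos 5 ('m'): match
  Compare pos 1 ('o') with pos 4 ('i'): MISMATCH
  Compare pos 2 ('a') with pos 3 ('n'): MISMATCH
Result: not a palindrome

0


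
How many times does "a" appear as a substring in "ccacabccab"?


Searching for "a" in "ccacabccab"
Scanning each position:
  Position 0: "c" => no
  Position 1: "c" => no
  Position 2: "a" => MATCH
  Position 3: "c" => no
  Position 4: "a" => MATCH
  Position 5: "b" => no
  Position 6: "c" => no
  Position 7: "c" => no
  Position 8: "a" => MATCH
  Position 9: "b" => no
Total occurrences: 3

3


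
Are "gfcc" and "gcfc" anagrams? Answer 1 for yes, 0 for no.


Strings: "gfcc", "gcfc"
Sorted first:  ccfg
Sorted second: ccfg
Sorted forms match => anagrams

1


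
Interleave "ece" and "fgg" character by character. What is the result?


Interleaving "ece" and "fgg":
  Position 0: 'e' from first, 'f' from second => "ef"
  Position 1: 'c' from first, 'g' from second => "cg"
  Position 2: 'e' from first, 'g' from second => "eg"
Result: efcgeg

efcgeg


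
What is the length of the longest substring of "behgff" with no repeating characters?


Input: "behgff"
Sliding window (track last position of each char):
  Position 0 ('b'): window [0,0] length 1 -- new best
  Position 1 ('e'): window [0,1] length 2 -- new best
  Position 2 ('h'): window [0,2] length 3 -- new best
  Position 3 ('g'): window [0,3] length 4 -- new best
  Position 4 ('f'): window [0,4] length 5 -- new best
  Position 5 ('f'): repeat (last at 4), move window start to 5
  Position 5 ('f'): window [5,5] length 1
Longest substring with no repeats: "behgf" with length 5

5


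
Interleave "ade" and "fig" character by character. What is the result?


Interleaving "ade" and "fig":
  Position 0: 'a' from first, 'f' from second => "af"
  Position 1: 'd' from first, 'i' from second => "di"
  Position 2: 'e' from first, 'g' from second => "eg"
Result: afdieg

afdieg


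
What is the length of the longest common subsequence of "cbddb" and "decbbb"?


LCS of "cbddb" and "decbbb"
DP table:
           d    e    c    b    b    b
      0    0    0    0    0    0    0
  c   0    0    0    1    1    1    1
  b   0    0    0    1    2    2    2
  d   0    1    1    1    2    2    2
  d   0    1    1    1    2    2    2
  b   0    1    1    1    2    3    3
LCS length = dp[5][6] = 3

3


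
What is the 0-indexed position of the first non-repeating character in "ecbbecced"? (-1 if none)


Input: ecbbecced
Character frequencies:
  'b': 2
  'c': 3
  'd': 1
  'e': 3
Scanning left to right for freq == 1:
  Position 0 ('e'): freq=3, skip
  Position 1 ('c'): freq=3, skip
  Position 2 ('b'): freq=2, skip
  Position 3 ('b'): freq=2, skip
  Position 4 ('e'): freq=3, skip
  Position 5 ('c'): freq=3, skip
  Position 6 ('c'): freq=3, skip
  Position 7 ('e'): freq=3, skip
  Position 8 ('d'): unique! => answer = 8

8


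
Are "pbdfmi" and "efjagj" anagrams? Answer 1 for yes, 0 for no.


Strings: "pbdfmi", "efjagj"
Sorted first:  bdfimp
Sorted second: aefgjj
Differ at position 0: 'b' vs 'a' => not anagrams

0


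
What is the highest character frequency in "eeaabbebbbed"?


Input: eeaabbebbbed
Character counts:
  'a': 2
  'b': 5
  'd': 1
  'e': 4
Maximum frequency: 5

5


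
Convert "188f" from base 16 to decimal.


Input: "188f" in base 16
Positional expansion:
  Digit '1' (value 1) x 16^3 = 4096
  Digit '8' (value 8) x 16^2 = 2048
  Digit '8' (value 8) x 16^1 = 128
  Digit 'f' (value 15) x 16^0 = 15
Sum = 6287

6287


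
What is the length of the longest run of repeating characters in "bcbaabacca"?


Input: "bcbaabacca"
Scanning for longest run:
  Position 1 ('c'): new char, reset run to 1
  Position 2 ('b'): new char, reset run to 1
  Position 3 ('a'): new char, reset run to 1
  Position 4 ('a'): continues run of 'a', length=2
  Position 5 ('b'): new char, reset run to 1
  Position 6 ('a'): new char, reset run to 1
  Position 7 ('c'): new char, reset run to 1
  Position 8 ('c'): continues run of 'c', length=2
  Position 9 ('a'): new char, reset run to 1
Longest run: 'a' with length 2

2


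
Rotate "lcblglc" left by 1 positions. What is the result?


Input: "lcblglc", rotate left by 1
First 1 characters: "l"
Remaining characters: "cblglc"
Concatenate remaining + first: "cblglc" + "l" = "cblglcl"

cblglcl


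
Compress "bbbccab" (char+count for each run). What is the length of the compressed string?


Input: bbbccab
Runs:
  'b' x 3 => "b3"
  'c' x 2 => "c2"
  'a' x 1 => "a1"
  'b' x 1 => "b1"
Compressed: "b3c2a1b1"
Compressed length: 8

8


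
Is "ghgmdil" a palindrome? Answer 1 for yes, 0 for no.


Input: ghgmdil
Reversed: lidmghg
  Compare pos 0 ('g') with pos 6 ('l'): MISMATCH
  Compare pos 1 ('h') with pos 5 ('i'): MISMATCH
  Compare pos 2 ('g') with pos 4 ('d'): MISMATCH
Result: not a palindrome

0


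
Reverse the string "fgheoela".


Input: fgheoela
Reading characters right to left:
  Position 7: 'a'
  Position 6: 'l'
  Position 5: 'e'
  Position 4: 'o'
  Position 3: 'e'
  Position 2: 'h'
  Position 1: 'g'
  Position 0: 'f'
Reversed: aleoehgf

aleoehgf


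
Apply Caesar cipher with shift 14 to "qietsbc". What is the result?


Caesar cipher: shift "qietsbc" by 14
  'q' (pos 16) + 14 = pos 4 = 'e'
  'i' (pos 8) + 14 = pos 22 = 'w'
  'e' (pos 4) + 14 = pos 18 = 's'
  't' (pos 19) + 14 = pos 7 = 'h'
  's' (pos 18) + 14 = pos 6 = 'g'
  'b' (pos 1) + 14 = pos 15 = 'p'
  'c' (pos 2) + 14 = pos 16 = 'q'
Result: ewshgpq

ewshgpq


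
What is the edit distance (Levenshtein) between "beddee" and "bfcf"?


Computing edit distance: "beddee" -> "bfcf"
DP table:
           b    f    c    f
      0    1    2    3    4
  b   1    0    1    2    3
  e   2    1    1    2    3
  d   3    2    2    2    3
  d   4    3    3    3    3
  e   5    4    4    4    4
  e   6    5    5    5    5
Edit distance = dp[6][4] = 5

5


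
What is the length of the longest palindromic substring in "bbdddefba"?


Input: "bbdddefba"
Checking substrings for palindromes:
  [2:5] "ddd" (len 3) => palindrome
  [0:2] "bb" (len 2) => palindrome
  [2:4] "dd" (len 2) => palindrome
  [3:5] "dd" (len 2) => palindrome
Longest palindromic substring: "ddd" with length 3

3


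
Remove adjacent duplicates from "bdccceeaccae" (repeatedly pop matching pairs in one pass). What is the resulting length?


Input: bdccceeaccae
Stack-based adjacent duplicate removal:
  Read 'b': push. Stack: b
  Read 'd': push. Stack: bd
  Read 'c': push. Stack: bdc
  Read 'c': matches stack top 'c' => pop. Stack: bd
  Read 'c': push. Stack: bdc
  Read 'e': push. Stack: bdce
  Read 'e': matches stack top 'e' => pop. Stack: bdc
  Read 'a': push. Stack: bdca
  Read 'c': push. Stack: bdcac
  Read 'c': matches stack top 'c' => pop. Stack: bdca
  Read 'a': matches stack top 'a' => pop. Stack: bdc
  Read 'e': push. Stack: bdce
Final stack: "bdce" (length 4)

4


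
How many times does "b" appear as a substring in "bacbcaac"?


Searching for "b" in "bacbcaac"
Scanning each position:
  Position 0: "b" => MATCH
  Position 1: "a" => no
  Position 2: "c" => no
  Position 3: "b" => MATCH
  Position 4: "c" => no
  Position 5: "a" => no
  Position 6: "a" => no
  Position 7: "c" => no
Total occurrences: 2

2


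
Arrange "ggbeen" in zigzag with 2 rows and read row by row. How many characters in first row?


Zigzag "ggbeen" into 2 rows:
Placing characters:
  'g' => row 0
  'g' => row 1
  'b' => row 0
  'e' => row 1
  'e' => row 0
  'n' => row 1
Rows:
  Row 0: "gbe"
  Row 1: "gen"
First row length: 3

3


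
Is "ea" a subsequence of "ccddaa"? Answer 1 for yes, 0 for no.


Check if "ea" is a subsequence of "ccddaa"
Greedy scan:
  Position 0 ('c'): no match needed
  Position 1 ('c'): no match needed
  Position 2 ('d'): no match needed
  Position 3 ('d'): no match needed
  Position 4 ('a'): no match needed
  Position 5 ('a'): no match needed
Only matched 0/2 characters => not a subsequence

0


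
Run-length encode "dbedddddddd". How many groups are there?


Input: dbedddddddd
Scanning for consecutive runs:
  Group 1: 'd' x 1 (positions 0-0)
  Group 2: 'b' x 1 (positions 1-1)
  Group 3: 'e' x 1 (positions 2-2)
  Group 4: 'd' x 8 (positions 3-10)
Total groups: 4

4


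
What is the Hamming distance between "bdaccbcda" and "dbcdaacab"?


Comparing "bdaccbcda" and "dbcdaacab" position by position:
  Position 0: 'b' vs 'd' => differ
  Position 1: 'd' vs 'b' => differ
  Position 2: 'a' vs 'c' => differ
  Position 3: 'c' vs 'd' => differ
  Position 4: 'c' vs 'a' => differ
  Position 5: 'b' vs 'a' => differ
  Position 6: 'c' vs 'c' => same
  Position 7: 'd' vs 'a' => differ
  Position 8: 'a' vs 'b' => differ
Total differences (Hamming distance): 8

8


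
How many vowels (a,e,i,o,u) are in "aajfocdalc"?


Input: aajfocdalc
Checking each character:
  'a' at position 0: vowel (running total: 1)
  'a' at position 1: vowel (running total: 2)
  'j' at position 2: consonant
  'f' at position 3: consonant
  'o' at position 4: vowel (running total: 3)
  'c' at position 5: consonant
  'd' at position 6: consonant
  'a' at position 7: vowel (running total: 4)
  'l' at position 8: consonant
  'c' at position 9: consonant
Total vowels: 4

4


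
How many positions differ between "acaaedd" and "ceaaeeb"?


Comparing "acaaedd" and "ceaaeeb" position by position:
  Position 0: 'a' vs 'c' => DIFFER
  Position 1: 'c' vs 'e' => DIFFER
  Position 2: 'a' vs 'a' => same
  Position 3: 'a' vs 'a' => same
  Position 4: 'e' vs 'e' => same
  Position 5: 'd' vs 'e' => DIFFER
  Position 6: 'd' vs 'b' => DIFFER
Positions that differ: 4

4


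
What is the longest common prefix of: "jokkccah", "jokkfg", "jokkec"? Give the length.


Words: jokkccah, jokkfg, jokkec
  Position 0: all 'j' => match
  Position 1: all 'o' => match
  Position 2: all 'k' => match
  Position 3: all 'k' => match
  Position 4: ('c', 'f', 'e') => mismatch, stop
LCP = "jokk" (length 4)

4


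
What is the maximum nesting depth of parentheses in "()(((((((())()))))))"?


Input: "()(((((((())()))))))"
Tracking depth:
  Position 0 '(': depth becomes 1
  Position 1 ')': depth becomes 0
  Position 2 '(': depth becomes 1
  Position 3 '(': depth becomes 2
  Position 4 '(': depth becomes 3
  Position 5 '(': depth becomes 4
  Position 6 '(': depth becomes 5
  Position 7 '(': depth becomes 6
  Position 8 '(': depth becomes 7
  Position 9 '(': depth becomes 8
  Position 10 ')': depth becomes 7
  Position 11 ')': depth becomes 6
  Position 12 '(': depth becomes 7
  Position 13 ')': depth becomes 6
  Position 14 ')': depth becomes 5
  Position 15 ')': depth becomes 4
  Position 16 ')': depth becomes 3
  Position 17 ')': depth becomes 2
  Position 18 ')': depth becomes 1
  Position 19 ')': depth becomes 0
Maximum depth reached: 8

8


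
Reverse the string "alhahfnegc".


Input: alhahfnegc
Reading characters right to left:
  Position 9: 'c'
  Position 8: 'g'
  Position 7: 'e'
  Position 6: 'n'
  Position 5: 'f'
  Position 4: 'h'
  Position 3: 'a'
  Position 2: 'h'
  Position 1: 'l'
  Position 0: 'a'
Reversed: cgenfhahla

cgenfhahla


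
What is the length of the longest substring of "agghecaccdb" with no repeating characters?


Input: "agghecaccdb"
Sliding window (track last position of each char):
  Position 0 ('a'): window [0,0] length 1 -- new best
  Position 1 ('g'): window [0,1] length 2 -- new best
  Position 2 ('g'): repeat (last at 1), move window start to 2
  Position 2 ('g'): window [2,2] length 1
  Position 3 ('h'): window [2,3] length 2
  Position 4 ('e'): window [2,4] length 3 -- new best
  Position 5 ('c'): window [2,5] length 4 -- new best
  Position 6 ('a'): window [2,6] length 5 -- new best
  Position 7 ('c'): repeat (last at 5), move window start to 6
  Position 7 ('c'): window [6,7] length 2
  Position 8 ('c'): repeat (last at 7), move window start to 8
  Position 8 ('c'): window [8,8] length 1
  Position 9 ('d'): window [8,9] length 2
  Position 10 ('b'): window [8,10] length 3
Longest substring with no repeats: "gheca" with length 5

5


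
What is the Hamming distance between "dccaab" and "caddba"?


Comparing "dccaab" and "caddba" position by position:
  Position 0: 'd' vs 'c' => differ
  Position 1: 'c' vs 'a' => differ
  Position 2: 'c' vs 'd' => differ
  Position 3: 'a' vs 'd' => differ
  Position 4: 'a' vs 'b' => differ
  Position 5: 'b' vs 'a' => differ
Total differences (Hamming distance): 6

6


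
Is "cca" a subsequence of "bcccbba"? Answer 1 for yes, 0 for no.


Check if "cca" is a subsequence of "bcccbba"
Greedy scan:
  Position 0 ('b'): no match needed
  Position 1 ('c'): matches sub[0] = 'c'
  Position 2 ('c'): matches sub[1] = 'c'
  Position 3 ('c'): no match needed
  Position 4 ('b'): no match needed
  Position 5 ('b'): no match needed
  Position 6 ('a'): matches sub[2] = 'a'
All 3 characters matched => is a subsequence

1


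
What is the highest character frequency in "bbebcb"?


Input: bbebcb
Character counts:
  'b': 4
  'c': 1
  'e': 1
Maximum frequency: 4

4


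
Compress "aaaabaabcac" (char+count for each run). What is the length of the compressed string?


Input: aaaabaabcac
Runs:
  'a' x 4 => "a4"
  'b' x 1 => "b1"
  'a' x 2 => "a2"
  'b' x 1 => "b1"
  'c' x 1 => "c1"
  'a' x 1 => "a1"
  'c' x 1 => "c1"
Compressed: "a4b1a2b1c1a1c1"
Compressed length: 14

14


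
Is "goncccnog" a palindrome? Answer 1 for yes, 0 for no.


Input: goncccnog
Reversed: goncccnog
  Compare pos 0 ('g') with pos 8 ('g'): match
  Compare pos 1 ('o') with pos 7 ('o'): match
  Compare pos 2 ('n') with pos 6 ('n'): match
  Compare pos 3 ('c') with pos 5 ('c'): match
Result: palindrome

1


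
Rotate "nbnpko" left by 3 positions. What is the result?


Input: "nbnpko", rotate left by 3
First 3 characters: "nbn"
Remaining characters: "pko"
Concatenate remaining + first: "pko" + "nbn" = "pkonbn"

pkonbn


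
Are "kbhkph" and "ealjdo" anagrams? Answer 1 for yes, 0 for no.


Strings: "kbhkph", "ealjdo"
Sorted first:  bhhkkp
Sorted second: adejlo
Differ at position 0: 'b' vs 'a' => not anagrams

0


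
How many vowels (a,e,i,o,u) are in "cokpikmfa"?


Input: cokpikmfa
Checking each character:
  'c' at position 0: consonant
  'o' at position 1: vowel (running total: 1)
  'k' at position 2: consonant
  'p' at position 3: consonant
  'i' at position 4: vowel (running total: 2)
  'k' at position 5: consonant
  'm' at position 6: consonant
  'f' at position 7: consonant
  'a' at position 8: vowel (running total: 3)
Total vowels: 3

3


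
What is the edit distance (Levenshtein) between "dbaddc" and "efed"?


Computing edit distance: "dbaddc" -> "efed"
DP table:
           e    f    e    d
      0    1    2    3    4
  d   1    1    2    3    3
  b   2    2    2    3    4
  a   3    3    3    3    4
  d   4    4    4    4    3
  d   5    5    5    5    4
  c   6    6    6    6    5
Edit distance = dp[6][4] = 5

5


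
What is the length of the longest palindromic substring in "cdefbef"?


Input: "cdefbef"
Checking substrings for palindromes:
  No multi-char palindromic substrings found
Longest palindromic substring: "c" with length 1

1


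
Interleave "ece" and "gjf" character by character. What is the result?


Interleaving "ece" and "gjf":
  Position 0: 'e' from first, 'g' from second => "eg"
  Position 1: 'c' from first, 'j' from second => "cj"
  Position 2: 'e' from first, 'f' from second => "ef"
Result: egcjef

egcjef


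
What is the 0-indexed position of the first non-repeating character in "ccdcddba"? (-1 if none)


Input: ccdcddba
Character frequencies:
  'a': 1
  'b': 1
  'c': 3
  'd': 3
Scanning left to right for freq == 1:
  Position 0 ('c'): freq=3, skip
  Position 1 ('c'): freq=3, skip
  Position 2 ('d'): freq=3, skip
  Position 3 ('c'): freq=3, skip
  Position 4 ('d'): freq=3, skip
  Position 5 ('d'): freq=3, skip
  Position 6 ('b'): unique! => answer = 6

6


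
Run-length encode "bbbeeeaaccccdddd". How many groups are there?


Input: bbbeeeaaccccdddd
Scanning for consecutive runs:
  Group 1: 'b' x 3 (positions 0-2)
  Group 2: 'e' x 3 (positions 3-5)
  Group 3: 'a' x 2 (positions 6-7)
  Group 4: 'c' x 4 (positions 8-11)
  Group 5: 'd' x 4 (positions 12-15)
Total groups: 5

5


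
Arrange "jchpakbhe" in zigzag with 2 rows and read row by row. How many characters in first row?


Zigzag "jchpakbhe" into 2 rows:
Placing characters:
  'j' => row 0
  'c' => row 1
  'h' => row 0
  'p' => row 1
  'a' => row 0
  'k' => row 1
  'b' => row 0
  'h' => row 1
  'e' => row 0
Rows:
  Row 0: "jhabe"
  Row 1: "cpkh"
First row length: 5

5


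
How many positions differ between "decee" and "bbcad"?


Comparing "decee" and "bbcad" position by position:
  Position 0: 'd' vs 'b' => DIFFER
  Position 1: 'e' vs 'b' => DIFFER
  Position 2: 'c' vs 'c' => same
  Position 3: 'e' vs 'a' => DIFFER
  Position 4: 'e' vs 'd' => DIFFER
Positions that differ: 4

4


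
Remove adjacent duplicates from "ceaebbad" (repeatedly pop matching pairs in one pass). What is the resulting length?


Input: ceaebbad
Stack-based adjacent duplicate removal:
  Read 'c': push. Stack: c
  Read 'e': push. Stack: ce
  Read 'a': push. Stack: cea
  Read 'e': push. Stack: ceae
  Read 'b': push. Stack: ceaeb
  Read 'b': matches stack top 'b' => pop. Stack: ceae
  Read 'a': push. Stack: ceaea
  Read 'd': push. Stack: ceaead
Final stack: "ceaead" (length 6)

6


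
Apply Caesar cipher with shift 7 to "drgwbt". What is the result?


Caesar cipher: shift "drgwbt" by 7
  'd' (pos 3) + 7 = pos 10 = 'k'
  'r' (pos 17) + 7 = pos 24 = 'y'
  'g' (pos 6) + 7 = pos 13 = 'n'
  'w' (pos 22) + 7 = pos 3 = 'd'
  'b' (pos 1) + 7 = pos 8 = 'i'
  't' (pos 19) + 7 = pos 0 = 'a'
Result: kyndia

kyndia


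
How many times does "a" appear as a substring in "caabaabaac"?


Searching for "a" in "caabaabaac"
Scanning each position:
  Position 0: "c" => no
  Position 1: "a" => MATCH
  Position 2: "a" => MATCH
  Position 3: "b" => no
  Position 4: "a" => MATCH
  Position 5: "a" => MATCH
  Position 6: "b" => no
  Position 7: "a" => MATCH
  Position 8: "a" => MATCH
  Position 9: "c" => no
Total occurrences: 6

6


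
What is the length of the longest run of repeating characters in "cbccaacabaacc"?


Input: "cbccaacabaacc"
Scanning for longest run:
  Position 1 ('b'): new char, reset run to 1
  Position 2 ('c'): new char, reset run to 1
  Position 3 ('c'): continues run of 'c', length=2
  Position 4 ('a'): new char, reset run to 1
  Position 5 ('a'): continues run of 'a', length=2
  Position 6 ('c'): new char, reset run to 1
  Position 7 ('a'): new char, reset run to 1
  Position 8 ('b'): new char, reset run to 1
  Position 9 ('a'): new char, reset run to 1
  Position 10 ('a'): continues run of 'a', length=2
  Position 11 ('c'): new char, reset run to 1
  Position 12 ('c'): continues run of 'c', length=2
Longest run: 'c' with length 2

2


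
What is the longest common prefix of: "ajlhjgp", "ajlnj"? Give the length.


Words: ajlhjgp, ajlnj
  Position 0: all 'a' => match
  Position 1: all 'j' => match
  Position 2: all 'l' => match
  Position 3: ('h', 'n') => mismatch, stop
LCP = "ajl" (length 3)

3


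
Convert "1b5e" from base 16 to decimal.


Input: "1b5e" in base 16
Positional expansion:
  Digit '1' (value 1) x 16^3 = 4096
  Digit 'b' (value 11) x 16^2 = 2816
  Digit '5' (value 5) x 16^1 = 80
  Digit 'e' (value 14) x 16^0 = 14
Sum = 7006

7006


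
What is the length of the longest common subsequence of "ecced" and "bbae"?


LCS of "ecced" and "bbae"
DP table:
           b    b    a    e
      0    0    0    0    0
  e   0    0    0    0    1
  c   0    0    0    0    1
  c   0    0    0    0    1
  e   0    0    0    0    1
  d   0    0    0    0    1
LCS length = dp[5][4] = 1

1


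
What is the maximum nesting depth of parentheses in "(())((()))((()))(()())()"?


Input: "(())((()))((()))(()())()"
Tracking depth:
  Position 0 '(': depth becomes 1
  Position 1 '(': depth becomes 2
  Position 2 ')': depth becomes 1
  Position 3 ')': depth becomes 0
  Position 4 '(': depth becomes 1
  Position 5 '(': depth becomes 2
  Position 6 '(': depth becomes 3
  Position 7 ')': depth becomes 2
  Position 8 ')': depth becomes 1
  Position 9 ')': depth becomes 0
  Position 10 '(': depth becomes 1
  Position 11 '(': depth becomes 2
  Position 12 '(': depth becomes 3
  Position 13 ')': depth becomes 2
  Position 14 ')': depth becomes 1
  Position 15 ')': depth becomes 0
  Position 16 '(': depth becomes 1
  Position 17 '(': depth becomes 2
  Position 18 ')': depth becomes 1
  Position 19 '(': depth becomes 2
  Position 20 ')': depth becomes 1
  Position 21 ')': depth becomes 0
  Position 22 '(': depth becomes 1
  Position 23 ')': depth becomes 0
Maximum depth reached: 3

3


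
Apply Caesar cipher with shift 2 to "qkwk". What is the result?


Caesar cipher: shift "qkwk" by 2
  'q' (pos 16) + 2 = pos 18 = 's'
  'k' (pos 10) + 2 = pos 12 = 'm'
  'w' (pos 22) + 2 = pos 24 = 'y'
  'k' (pos 10) + 2 = pos 12 = 'm'
Result: smym

smym


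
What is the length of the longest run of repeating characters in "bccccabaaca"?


Input: "bccccabaaca"
Scanning for longest run:
  Position 1 ('c'): new char, reset run to 1
  Position 2 ('c'): continues run of 'c', length=2
  Position 3 ('c'): continues run of 'c', length=3
  Position 4 ('c'): continues run of 'c', length=4
  Position 5 ('a'): new char, reset run to 1
  Position 6 ('b'): new char, reset run to 1
  Position 7 ('a'): new char, reset run to 1
  Position 8 ('a'): continues run of 'a', length=2
  Position 9 ('c'): new char, reset run to 1
  Position 10 ('a'): new char, reset run to 1
Longest run: 'c' with length 4

4


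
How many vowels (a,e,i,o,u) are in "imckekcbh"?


Input: imckekcbh
Checking each character:
  'i' at position 0: vowel (running total: 1)
  'm' at position 1: consonant
  'c' at position 2: consonant
  'k' at position 3: consonant
  'e' at position 4: vowel (running total: 2)
  'k' at position 5: consonant
  'c' at position 6: consonant
  'b' at position 7: consonant
  'h' at position 8: consonant
Total vowels: 2

2


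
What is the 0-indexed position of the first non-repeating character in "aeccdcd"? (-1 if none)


Input: aeccdcd
Character frequencies:
  'a': 1
  'c': 3
  'd': 2
  'e': 1
Scanning left to right for freq == 1:
  Position 0 ('a'): unique! => answer = 0

0


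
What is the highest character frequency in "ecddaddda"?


Input: ecddaddda
Character counts:
  'a': 2
  'c': 1
  'd': 5
  'e': 1
Maximum frequency: 5

5


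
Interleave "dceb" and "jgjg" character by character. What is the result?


Interleaving "dceb" and "jgjg":
  Position 0: 'd' from first, 'j' from second => "dj"
  Position 1: 'c' from first, 'g' from second => "cg"
  Position 2: 'e' from first, 'j' from second => "ej"
  Position 3: 'b' from first, 'g' from second => "bg"
Result: djcgejbg

djcgejbg


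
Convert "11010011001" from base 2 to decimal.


Input: "11010011001" in base 2
Positional expansion:
  Digit '1' (value 1) x 2^10 = 1024
  Digit '1' (value 1) x 2^9 = 512
  Digit '0' (value 0) x 2^8 = 0
  Digit '1' (value 1) x 2^7 = 128
  Digit '0' (value 0) x 2^6 = 0
  Digit '0' (value 0) x 2^5 = 0
  Digit '1' (value 1) x 2^4 = 16
  Digit '1' (value 1) x 2^3 = 8
  Digit '0' (value 0) x 2^2 = 0
  Digit '0' (value 0) x 2^1 = 0
  Digit '1' (value 1) x 2^0 = 1
Sum = 1689

1689


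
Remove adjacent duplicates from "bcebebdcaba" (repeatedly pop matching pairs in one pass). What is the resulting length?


Input: bcebebdcaba
Stack-based adjacent duplicate removal:
  Read 'b': push. Stack: b
  Read 'c': push. Stack: bc
  Read 'e': push. Stack: bce
  Read 'b': push. Stack: bceb
  Read 'e': push. Stack: bcebe
  Read 'b': push. Stack: bcebeb
  Read 'd': push. Stack: bcebebd
  Read 'c': push. Stack: bcebebdc
  Read 'a': push. Stack: bcebebdca
  Read 'b': push. Stack: bcebebdcab
  Read 'a': push. Stack: bcebebdcaba
Final stack: "bcebebdcaba" (length 11)

11


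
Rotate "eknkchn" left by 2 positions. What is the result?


Input: "eknkchn", rotate left by 2
First 2 characters: "ek"
Remaining characters: "nkchn"
Concatenate remaining + first: "nkchn" + "ek" = "nkchnek"

nkchnek


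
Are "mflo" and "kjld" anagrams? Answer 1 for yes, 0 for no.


Strings: "mflo", "kjld"
Sorted first:  flmo
Sorted second: djkl
Differ at position 0: 'f' vs 'd' => not anagrams

0


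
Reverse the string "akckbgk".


Input: akckbgk
Reading characters right to left:
  Position 6: 'k'
  Position 5: 'g'
  Position 4: 'b'
  Position 3: 'k'
  Position 2: 'c'
  Position 1: 'k'
  Position 0: 'a'
Reversed: kgbkcka

kgbkcka


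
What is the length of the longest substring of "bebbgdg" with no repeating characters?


Input: "bebbgdg"
Sliding window (track last position of each char):
  Position 0 ('b'): window [0,0] length 1 -- new best
  Position 1 ('e'): window [0,1] length 2 -- new best
  Position 2 ('b'): repeat (last at 0), move window start to 1
  Position 2 ('b'): window [1,2] length 2
  Position 3 ('b'): repeat (last at 2), move window start to 3
  Position 3 ('b'): window [3,3] length 1
  Position 4 ('g'): window [3,4] length 2
  Position 5 ('d'): window [3,5] length 3 -- new best
  Position 6 ('g'): repeat (last at 4), move window start to 5
  Position 6 ('g'): window [5,6] length 2
Longest substring with no repeats: "bgd" with length 3

3


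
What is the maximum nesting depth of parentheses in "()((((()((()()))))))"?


Input: "()((((()((()()))))))"
Tracking depth:
  Position 0 '(': depth becomes 1
  Position 1 ')': depth becomes 0
  Position 2 '(': depth becomes 1
  Position 3 '(': depth becomes 2
  Position 4 '(': depth becomes 3
  Position 5 '(': depth becomes 4
  Position 6 '(': depth becomes 5
  Position 7 ')': depth becomes 4
  Position 8 '(': depth becomes 5
  Position 9 '(': depth becomes 6
  Position 10 '(': depth becomes 7
  Position 11 ')': depth becomes 6
  Position 12 '(': depth becomes 7
  Position 13 ')': depth becomes 6
  Position 14 ')': depth becomes 5
  Position 15 ')': depth becomes 4
  Position 16 ')': depth becomes 3
  Position 17 ')': depth becomes 2
  Position 18 ')': depth becomes 1
  Position 19 ')': depth becomes 0
Maximum depth reached: 7

7


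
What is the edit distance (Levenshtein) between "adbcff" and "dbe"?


Computing edit distance: "adbcff" -> "dbe"
DP table:
           d    b    e
      0    1    2    3
  a   1    1    2    3
  d   2    1    2    3
  b   3    2    1    2
  c   4    3    2    2
  f   5    4    3    3
  f   6    5    4    4
Edit distance = dp[6][3] = 4

4


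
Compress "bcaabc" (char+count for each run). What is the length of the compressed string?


Input: bcaabc
Runs:
  'b' x 1 => "b1"
  'c' x 1 => "c1"
  'a' x 2 => "a2"
  'b' x 1 => "b1"
  'c' x 1 => "c1"
Compressed: "b1c1a2b1c1"
Compressed length: 10

10


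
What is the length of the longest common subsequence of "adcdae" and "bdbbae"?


LCS of "adcdae" and "bdbbae"
DP table:
           b    d    b    b    a    e
      0    0    0    0    0    0    0
  a   0    0    0    0    0    1    1
  d   0    0    1    1    1    1    1
  c   0    0    1    1    1    1    1
  d   0    0    1    1    1    1    1
  a   0    0    1    1    1    2    2
  e   0    0    1    1    1    2    3
LCS length = dp[6][6] = 3

3


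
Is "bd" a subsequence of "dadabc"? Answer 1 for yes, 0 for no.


Check if "bd" is a subsequence of "dadabc"
Greedy scan:
  Position 0 ('d'): no match needed
  Position 1 ('a'): no match needed
  Position 2 ('d'): no match needed
  Position 3 ('a'): no match needed
  Position 4 ('b'): matches sub[0] = 'b'
  Position 5 ('c'): no match needed
Only matched 1/2 characters => not a subsequence

0


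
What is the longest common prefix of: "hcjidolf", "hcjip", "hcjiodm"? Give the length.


Words: hcjidolf, hcjip, hcjiodm
  Position 0: all 'h' => match
  Position 1: all 'c' => match
  Position 2: all 'j' => match
  Position 3: all 'i' => match
  Position 4: ('d', 'p', 'o') => mismatch, stop
LCP = "hcji" (length 4)

4


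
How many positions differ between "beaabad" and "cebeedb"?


Comparing "beaabad" and "cebeedb" position by position:
  Position 0: 'b' vs 'c' => DIFFER
  Position 1: 'e' vs 'e' => same
  Position 2: 'a' vs 'b' => DIFFER
  Position 3: 'a' vs 'e' => DIFFER
  Position 4: 'b' vs 'e' => DIFFER
  Position 5: 'a' vs 'd' => DIFFER
  Position 6: 'd' vs 'b' => DIFFER
Positions that differ: 6

6


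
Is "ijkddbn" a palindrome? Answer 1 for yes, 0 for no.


Input: ijkddbn
Reversed: nbddkji
  Compare pos 0 ('i') with pos 6 ('n'): MISMATCH
  Compare pos 1 ('j') with pos 5 ('b'): MISMATCH
  Compare pos 2 ('k') with pos 4 ('d'): MISMATCH
Result: not a palindrome

0


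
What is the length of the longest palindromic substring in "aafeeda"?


Input: "aafeeda"
Checking substrings for palindromes:
  [0:2] "aa" (len 2) => palindrome
  [3:5] "ee" (len 2) => palindrome
Longest palindromic substring: "aa" with length 2

2


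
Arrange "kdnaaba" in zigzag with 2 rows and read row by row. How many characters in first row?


Zigzag "kdnaaba" into 2 rows:
Placing characters:
  'k' => row 0
  'd' => row 1
  'n' => row 0
  'a' => row 1
  'a' => row 0
  'b' => row 1
  'a' => row 0
Rows:
  Row 0: "knaa"
  Row 1: "dab"
First row length: 4

4


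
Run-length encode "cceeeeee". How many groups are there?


Input: cceeeeee
Scanning for consecutive runs:
  Group 1: 'c' x 2 (positions 0-1)
  Group 2: 'e' x 6 (positions 2-7)
Total groups: 2

2


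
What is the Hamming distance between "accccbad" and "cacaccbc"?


Comparing "accccbad" and "cacaccbc" position by position:
  Position 0: 'a' vs 'c' => differ
  Position 1: 'c' vs 'a' => differ
  Position 2: 'c' vs 'c' => same
  Position 3: 'c' vs 'a' => differ
  Position 4: 'c' vs 'c' => same
  Position 5: 'b' vs 'c' => differ
  Position 6: 'a' vs 'b' => differ
  Position 7: 'd' vs 'c' => differ
Total differences (Hamming distance): 6

6


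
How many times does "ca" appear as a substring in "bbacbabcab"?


Searching for "ca" in "bbacbabcab"
Scanning each position:
  Position 0: "bb" => no
  Position 1: "ba" => no
  Position 2: "ac" => no
  Position 3: "cb" => no
  Position 4: "ba" => no
  Position 5: "ab" => no
  Position 6: "bc" => no
  Position 7: "ca" => MATCH
  Position 8: "ab" => no
Total occurrences: 1

1


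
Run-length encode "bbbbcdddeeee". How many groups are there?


Input: bbbbcdddeeee
Scanning for consecutive runs:
  Group 1: 'b' x 4 (positions 0-3)
  Group 2: 'c' x 1 (positions 4-4)
  Group 3: 'd' x 3 (positions 5-7)
  Group 4: 'e' x 4 (positions 8-11)
Total groups: 4

4


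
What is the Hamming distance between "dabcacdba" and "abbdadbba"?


Comparing "dabcacdba" and "abbdadbba" position by position:
  Position 0: 'd' vs 'a' => differ
  Position 1: 'a' vs 'b' => differ
  Position 2: 'b' vs 'b' => same
  Position 3: 'c' vs 'd' => differ
  Position 4: 'a' vs 'a' => same
  Position 5: 'c' vs 'd' => differ
  Position 6: 'd' vs 'b' => differ
  Position 7: 'b' vs 'b' => same
  Position 8: 'a' vs 'a' => same
Total differences (Hamming distance): 5

5


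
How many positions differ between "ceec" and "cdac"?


Comparing "ceec" and "cdac" position by position:
  Position 0: 'c' vs 'c' => same
  Position 1: 'e' vs 'd' => DIFFER
  Position 2: 'e' vs 'a' => DIFFER
  Position 3: 'c' vs 'c' => same
Positions that differ: 2

2


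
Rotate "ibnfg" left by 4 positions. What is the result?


Input: "ibnfg", rotate left by 4
First 4 characters: "ibnf"
Remaining characters: "g"
Concatenate remaining + first: "g" + "ibnf" = "gibnf"

gibnf


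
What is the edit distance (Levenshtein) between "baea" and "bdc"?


Computing edit distance: "baea" -> "bdc"
DP table:
           b    d    c
      0    1    2    3
  b   1    0    1    2
  a   2    1    1    2
  e   3    2    2    2
  a   4    3    3    3
Edit distance = dp[4][3] = 3

3


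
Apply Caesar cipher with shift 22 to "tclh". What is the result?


Caesar cipher: shift "tclh" by 22
  't' (pos 19) + 22 = pos 15 = 'p'
  'c' (pos 2) + 22 = pos 24 = 'y'
  'l' (pos 11) + 22 = pos 7 = 'h'
  'h' (pos 7) + 22 = pos 3 = 'd'
Result: pyhd

pyhd


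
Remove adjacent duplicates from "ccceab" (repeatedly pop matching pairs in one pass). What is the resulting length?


Input: ccceab
Stack-based adjacent duplicate removal:
  Read 'c': push. Stack: c
  Read 'c': matches stack top 'c' => pop. Stack: (empty)
  Read 'c': push. Stack: c
  Read 'e': push. Stack: ce
  Read 'a': push. Stack: cea
  Read 'b': push. Stack: ceab
Final stack: "ceab" (length 4)

4


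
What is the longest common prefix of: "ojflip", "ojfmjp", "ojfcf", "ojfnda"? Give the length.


Words: ojflip, ojfmjp, ojfcf, ojfnda
  Position 0: all 'o' => match
  Position 1: all 'j' => match
  Position 2: all 'f' => match
  Position 3: ('l', 'm', 'c', 'n') => mismatch, stop
LCP = "ojf" (length 3)

3


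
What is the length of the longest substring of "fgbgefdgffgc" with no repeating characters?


Input: "fgbgefdgffgc"
Sliding window (track last position of each char):
  Position 0 ('f'): window [0,0] length 1 -- new best
  Position 1 ('g'): window [0,1] length 2 -- new best
  Position 2 ('b'): window [0,2] length 3 -- new best
  Position 3 ('g'): repeat (last at 1), move window start to 2
  Position 3 ('g'): window [2,3] length 2
  Position 4 ('e'): window [2,4] length 3
  Position 5 ('f'): window [2,5] length 4 -- new best
  Position 6 ('d'): window [2,6] length 5 -- new best
  Position 7 ('g'): repeat (last at 3), move window start to 4
  Position 7 ('g'): window [4,7] length 4
  Position 8 ('f'): repeat (last at 5), move window start to 6
  Position 8 ('f'): window [6,8] length 3
  Position 9 ('f'): repeat (last at 8), move window start to 9
  Position 9 ('f'): window [9,9] length 1
  Position 10 ('g'): window [9,10] length 2
  Position 11 ('c'): window [9,11] length 3
Longest substring with no repeats: "bgefd" with length 5

5


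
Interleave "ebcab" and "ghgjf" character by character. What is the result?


Interleaving "ebcab" and "ghgjf":
  Position 0: 'e' from first, 'g' from second => "eg"
  Position 1: 'b' from first, 'h' from second => "bh"
  Position 2: 'c' from first, 'g' from second => "cg"
  Position 3: 'a' from first, 'j' from second => "aj"
  Position 4: 'b' from first, 'f' from second => "bf"
Result: egbhcgajbf

egbhcgajbf


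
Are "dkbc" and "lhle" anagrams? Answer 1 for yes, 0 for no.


Strings: "dkbc", "lhle"
Sorted first:  bcdk
Sorted second: ehll
Differ at position 0: 'b' vs 'e' => not anagrams

0


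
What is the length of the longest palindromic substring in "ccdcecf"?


Input: "ccdcecf"
Checking substrings for palindromes:
  [1:4] "cdc" (len 3) => palindrome
  [3:6] "cec" (len 3) => palindrome
  [0:2] "cc" (len 2) => palindrome
Longest palindromic substring: "cdc" with length 3

3


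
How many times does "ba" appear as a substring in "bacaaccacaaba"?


Searching for "ba" in "bacaaccacaaba"
Scanning each position:
  Position 0: "ba" => MATCH
  Position 1: "ac" => no
  Position 2: "ca" => no
  Position 3: "aa" => no
  Position 4: "ac" => no
  Position 5: "cc" => no
  Position 6: "ca" => no
  Position 7: "ac" => no
  Position 8: "ca" => no
  Position 9: "aa" => no
  Position 10: "ab" => no
  Position 11: "ba" => MATCH
Total occurrences: 2

2


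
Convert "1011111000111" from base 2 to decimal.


Input: "1011111000111" in base 2
Positional expansion:
  Digit '1' (value 1) x 2^12 = 4096
  Digit '0' (value 0) x 2^11 = 0
  Digit '1' (value 1) x 2^10 = 1024
  Digit '1' (value 1) x 2^9 = 512
  Digit '1' (value 1) x 2^8 = 256
  Digit '1' (value 1) x 2^7 = 128
  Digit '1' (value 1) x 2^6 = 64
  Digit '0' (value 0) x 2^5 = 0
  Digit '0' (value 0) x 2^4 = 0
  Digit '0' (value 0) x 2^3 = 0
  Digit '1' (value 1) x 2^2 = 4
  Digit '1' (value 1) x 2^1 = 2
  Digit '1' (value 1) x 2^0 = 1
Sum = 6087

6087


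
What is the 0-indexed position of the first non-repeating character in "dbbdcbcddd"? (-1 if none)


Input: dbbdcbcddd
Character frequencies:
  'b': 3
  'c': 2
  'd': 5
Scanning left to right for freq == 1:
  Position 0 ('d'): freq=5, skip
  Position 1 ('b'): freq=3, skip
  Position 2 ('b'): freq=3, skip
  Position 3 ('d'): freq=5, skip
  Position 4 ('c'): freq=2, skip
  Position 5 ('b'): freq=3, skip
  Position 6 ('c'): freq=2, skip
  Position 7 ('d'): freq=5, skip
  Position 8 ('d'): freq=5, skip
  Position 9 ('d'): freq=5, skip
  No unique character found => answer = -1

-1


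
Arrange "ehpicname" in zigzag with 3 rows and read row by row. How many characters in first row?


Zigzag "ehpicname" into 3 rows:
Placing characters:
  'e' => row 0
  'h' => row 1
  'p' => row 2
  'i' => row 1
  'c' => row 0
  'n' => row 1
  'a' => row 2
  'm' => row 1
  'e' => row 0
Rows:
  Row 0: "ece"
  Row 1: "hinm"
  Row 2: "pa"
First row length: 3

3


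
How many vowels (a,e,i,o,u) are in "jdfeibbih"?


Input: jdfeibbih
Checking each character:
  'j' at position 0: consonant
  'd' at position 1: consonant
  'f' at position 2: consonant
  'e' at position 3: vowel (running total: 1)
  'i' at position 4: vowel (running total: 2)
  'b' at position 5: consonant
  'b' at position 6: consonant
  'i' at position 7: vowel (running total: 3)
  'h' at position 8: consonant
Total vowels: 3

3


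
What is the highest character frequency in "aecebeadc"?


Input: aecebeadc
Character counts:
  'a': 2
  'b': 1
  'c': 2
  'd': 1
  'e': 3
Maximum frequency: 3

3


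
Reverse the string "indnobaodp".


Input: indnobaodp
Reading characters right to left:
  Position 9: 'p'
  Position 8: 'd'
  Position 7: 'o'
  Position 6: 'a'
  Position 5: 'b'
  Position 4: 'o'
  Position 3: 'n'
  Position 2: 'd'
  Position 1: 'n'
  Position 0: 'i'
Reversed: pdoabondni

pdoabondni


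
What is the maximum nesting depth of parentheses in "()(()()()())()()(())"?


Input: "()(()()()())()()(())"
Tracking depth:
  Position 0 '(': depth becomes 1
  Position 1 ')': depth becomes 0
  Position 2 '(': depth becomes 1
  Position 3 '(': depth becomes 2
  Position 4 ')': depth becomes 1
  Position 5 '(': depth becomes 2
  Position 6 ')': depth becomes 1
  Position 7 '(': depth becomes 2
  Position 8 ')': depth becomes 1
  Position 9 '(': depth becomes 2
  Position 10 ')': depth becomes 1
  Position 11 ')': depth becomes 0
  Position 12 '(': depth becomes 1
  Position 13 ')': depth becomes 0
  Position 14 '(': depth becomes 1
  Position 15 ')': depth becomes 0
  Position 16 '(': depth becomes 1
  Position 17 '(': depth becomes 2
  Position 18 ')': depth becomes 1
  Position 19 ')': depth becomes 0
Maximum depth reached: 2

2


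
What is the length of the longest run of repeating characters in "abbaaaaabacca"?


Input: "abbaaaaabacca"
Scanning for longest run:
  Position 1 ('b'): new char, reset run to 1
  Position 2 ('b'): continues run of 'b', length=2
  Position 3 ('a'): new char, reset run to 1
  Position 4 ('a'): continues run of 'a', length=2
  Position 5 ('a'): continues run of 'a', length=3
  Position 6 ('a'): continues run of 'a', length=4
  Position 7 ('a'): continues run of 'a', length=5
  Position 8 ('b'): new char, reset run to 1
  Position 9 ('a'): new char, reset run to 1
  Position 10 ('c'): new char, reset run to 1
  Position 11 ('c'): continues run of 'c', length=2
  Position 12 ('a'): new char, reset run to 1
Longest run: 'a' with length 5

5


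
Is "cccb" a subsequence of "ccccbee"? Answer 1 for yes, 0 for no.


Check if "cccb" is a subsequence of "ccccbee"
Greedy scan:
  Position 0 ('c'): matches sub[0] = 'c'
  Position 1 ('c'): matches sub[1] = 'c'
  Position 2 ('c'): matches sub[2] = 'c'
  Position 3 ('c'): no match needed
  Position 4 ('b'): matches sub[3] = 'b'
  Position 5 ('e'): no match needed
  Position 6 ('e'): no match needed
All 4 characters matched => is a subsequence

1
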